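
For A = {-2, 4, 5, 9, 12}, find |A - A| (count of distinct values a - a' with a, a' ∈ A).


A - A = {a - a' : a, a' ∈ A}; |A| = 5.
Bounds: 2|A|-1 ≤ |A - A| ≤ |A|² - |A| + 1, i.e. 9 ≤ |A - A| ≤ 21.
Note: 0 ∈ A - A always (from a - a). The set is symmetric: if d ∈ A - A then -d ∈ A - A.
Enumerate nonzero differences d = a - a' with a > a' (then include -d):
Positive differences: {1, 3, 4, 5, 6, 7, 8, 11, 14}
Full difference set: {0} ∪ (positive diffs) ∪ (negative diffs).
|A - A| = 1 + 2·9 = 19 (matches direct enumeration: 19).

|A - A| = 19


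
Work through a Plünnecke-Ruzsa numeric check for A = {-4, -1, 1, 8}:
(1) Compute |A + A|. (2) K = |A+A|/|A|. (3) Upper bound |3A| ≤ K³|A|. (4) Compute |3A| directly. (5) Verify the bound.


|A| = 4.
Step 1: Compute A + A by enumerating all 16 pairs.
A + A = {-8, -5, -3, -2, 0, 2, 4, 7, 9, 16}, so |A + A| = 10.
Step 2: Doubling constant K = |A + A|/|A| = 10/4 = 10/4 ≈ 2.5000.
Step 3: Plünnecke-Ruzsa gives |3A| ≤ K³·|A| = (2.5000)³ · 4 ≈ 62.5000.
Step 4: Compute 3A = A + A + A directly by enumerating all triples (a,b,c) ∈ A³; |3A| = 19.
Step 5: Check 19 ≤ 62.5000? Yes ✓.

K = 10/4, Plünnecke-Ruzsa bound K³|A| ≈ 62.5000, |3A| = 19, inequality holds.


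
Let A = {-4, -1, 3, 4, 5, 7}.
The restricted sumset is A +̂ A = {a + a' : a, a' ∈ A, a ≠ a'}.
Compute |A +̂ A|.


Restricted sumset: A +̂ A = {a + a' : a ∈ A, a' ∈ A, a ≠ a'}.
Equivalently, take A + A and drop any sum 2a that is achievable ONLY as a + a for a ∈ A (i.e. sums representable only with equal summands).
Enumerate pairs (a, a') with a < a' (symmetric, so each unordered pair gives one sum; this covers all a ≠ a'):
  -4 + -1 = -5
  -4 + 3 = -1
  -4 + 4 = 0
  -4 + 5 = 1
  -4 + 7 = 3
  -1 + 3 = 2
  -1 + 4 = 3
  -1 + 5 = 4
  -1 + 7 = 6
  3 + 4 = 7
  3 + 5 = 8
  3 + 7 = 10
  4 + 5 = 9
  4 + 7 = 11
  5 + 7 = 12
Collected distinct sums: {-5, -1, 0, 1, 2, 3, 4, 6, 7, 8, 9, 10, 11, 12}
|A +̂ A| = 14
(Reference bound: |A +̂ A| ≥ 2|A| - 3 for |A| ≥ 2, with |A| = 6 giving ≥ 9.)

|A +̂ A| = 14


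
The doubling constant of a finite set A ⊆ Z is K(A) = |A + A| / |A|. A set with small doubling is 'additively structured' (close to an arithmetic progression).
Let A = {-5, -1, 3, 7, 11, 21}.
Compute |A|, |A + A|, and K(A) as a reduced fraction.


|A| = 6.
Compute A + A by enumerating all 36 pairs.
A + A = {-10, -6, -2, 2, 6, 10, 14, 16, 18, 20, 22, 24, 28, 32, 42}, so |A + A| = 15.
K = |A + A| / |A| = 15/6 = 5/2 ≈ 2.5000.
Reference: AP of size 6 gives K = 11/6 ≈ 1.8333; a fully generic set of size 6 gives K ≈ 3.5000.

|A| = 6, |A + A| = 15, K = 15/6 = 5/2.


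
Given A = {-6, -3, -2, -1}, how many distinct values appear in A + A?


A + A = {a + a' : a, a' ∈ A}; |A| = 4.
General bounds: 2|A| - 1 ≤ |A + A| ≤ |A|(|A|+1)/2, i.e. 7 ≤ |A + A| ≤ 10.
Lower bound 2|A|-1 is attained iff A is an arithmetic progression.
Enumerate sums a + a' for a ≤ a' (symmetric, so this suffices):
a = -6: -6+-6=-12, -6+-3=-9, -6+-2=-8, -6+-1=-7
a = -3: -3+-3=-6, -3+-2=-5, -3+-1=-4
a = -2: -2+-2=-4, -2+-1=-3
a = -1: -1+-1=-2
Distinct sums: {-12, -9, -8, -7, -6, -5, -4, -3, -2}
|A + A| = 9

|A + A| = 9


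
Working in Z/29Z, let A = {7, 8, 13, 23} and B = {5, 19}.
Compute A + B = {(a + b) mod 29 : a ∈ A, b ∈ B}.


Work in Z/29Z: reduce every sum a + b modulo 29.
Enumerate all 8 pairs:
a = 7: 7+5=12, 7+19=26
a = 8: 8+5=13, 8+19=27
a = 13: 13+5=18, 13+19=3
a = 23: 23+5=28, 23+19=13
Distinct residues collected: {3, 12, 13, 18, 26, 27, 28}
|A + B| = 7 (out of 29 total residues).

A + B = {3, 12, 13, 18, 26, 27, 28}


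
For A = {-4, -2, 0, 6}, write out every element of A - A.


A - A = {a - a' : a, a' ∈ A}.
Compute a - a' for each ordered pair (a, a'):
a = -4: -4--4=0, -4--2=-2, -4-0=-4, -4-6=-10
a = -2: -2--4=2, -2--2=0, -2-0=-2, -2-6=-8
a = 0: 0--4=4, 0--2=2, 0-0=0, 0-6=-6
a = 6: 6--4=10, 6--2=8, 6-0=6, 6-6=0
Collecting distinct values (and noting 0 appears from a-a):
A - A = {-10, -8, -6, -4, -2, 0, 2, 4, 6, 8, 10}
|A - A| = 11

A - A = {-10, -8, -6, -4, -2, 0, 2, 4, 6, 8, 10}


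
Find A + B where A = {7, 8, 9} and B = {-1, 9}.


A + B = {a + b : a ∈ A, b ∈ B}.
Enumerate all |A|·|B| = 3·2 = 6 pairs (a, b) and collect distinct sums.
a = 7: 7+-1=6, 7+9=16
a = 8: 8+-1=7, 8+9=17
a = 9: 9+-1=8, 9+9=18
Collecting distinct sums: A + B = {6, 7, 8, 16, 17, 18}
|A + B| = 6

A + B = {6, 7, 8, 16, 17, 18}


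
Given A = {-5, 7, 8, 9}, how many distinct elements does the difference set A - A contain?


A - A = {a - a' : a, a' ∈ A}; |A| = 4.
Bounds: 2|A|-1 ≤ |A - A| ≤ |A|² - |A| + 1, i.e. 7 ≤ |A - A| ≤ 13.
Note: 0 ∈ A - A always (from a - a). The set is symmetric: if d ∈ A - A then -d ∈ A - A.
Enumerate nonzero differences d = a - a' with a > a' (then include -d):
Positive differences: {1, 2, 12, 13, 14}
Full difference set: {0} ∪ (positive diffs) ∪ (negative diffs).
|A - A| = 1 + 2·5 = 11 (matches direct enumeration: 11).

|A - A| = 11


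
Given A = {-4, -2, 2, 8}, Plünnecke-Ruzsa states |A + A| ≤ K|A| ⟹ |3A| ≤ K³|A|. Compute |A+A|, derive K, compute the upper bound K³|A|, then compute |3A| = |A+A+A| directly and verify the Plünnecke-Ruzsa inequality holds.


|A| = 4.
Step 1: Compute A + A by enumerating all 16 pairs.
A + A = {-8, -6, -4, -2, 0, 4, 6, 10, 16}, so |A + A| = 9.
Step 2: Doubling constant K = |A + A|/|A| = 9/4 = 9/4 ≈ 2.2500.
Step 3: Plünnecke-Ruzsa gives |3A| ≤ K³·|A| = (2.2500)³ · 4 ≈ 45.5625.
Step 4: Compute 3A = A + A + A directly by enumerating all triples (a,b,c) ∈ A³; |3A| = 15.
Step 5: Check 15 ≤ 45.5625? Yes ✓.

K = 9/4, Plünnecke-Ruzsa bound K³|A| ≈ 45.5625, |3A| = 15, inequality holds.


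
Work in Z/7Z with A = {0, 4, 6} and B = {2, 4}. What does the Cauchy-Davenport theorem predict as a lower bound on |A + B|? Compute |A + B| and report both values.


Cauchy-Davenport: |A + B| ≥ min(p, |A| + |B| - 1) for A, B nonempty in Z/pZ.
|A| = 3, |B| = 2, p = 7.
CD lower bound = min(7, 3 + 2 - 1) = min(7, 4) = 4.
Compute A + B mod 7 directly:
a = 0: 0+2=2, 0+4=4
a = 4: 4+2=6, 4+4=1
a = 6: 6+2=1, 6+4=3
A + B = {1, 2, 3, 4, 6}, so |A + B| = 5.
Verify: 5 ≥ 4? Yes ✓.

CD lower bound = 4, actual |A + B| = 5.


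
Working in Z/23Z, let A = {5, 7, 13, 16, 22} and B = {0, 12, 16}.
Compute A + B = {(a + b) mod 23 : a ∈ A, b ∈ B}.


Work in Z/23Z: reduce every sum a + b modulo 23.
Enumerate all 15 pairs:
a = 5: 5+0=5, 5+12=17, 5+16=21
a = 7: 7+0=7, 7+12=19, 7+16=0
a = 13: 13+0=13, 13+12=2, 13+16=6
a = 16: 16+0=16, 16+12=5, 16+16=9
a = 22: 22+0=22, 22+12=11, 22+16=15
Distinct residues collected: {0, 2, 5, 6, 7, 9, 11, 13, 15, 16, 17, 19, 21, 22}
|A + B| = 14 (out of 23 total residues).

A + B = {0, 2, 5, 6, 7, 9, 11, 13, 15, 16, 17, 19, 21, 22}


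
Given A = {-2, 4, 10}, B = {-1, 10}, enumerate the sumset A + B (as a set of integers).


A + B = {a + b : a ∈ A, b ∈ B}.
Enumerate all |A|·|B| = 3·2 = 6 pairs (a, b) and collect distinct sums.
a = -2: -2+-1=-3, -2+10=8
a = 4: 4+-1=3, 4+10=14
a = 10: 10+-1=9, 10+10=20
Collecting distinct sums: A + B = {-3, 3, 8, 9, 14, 20}
|A + B| = 6

A + B = {-3, 3, 8, 9, 14, 20}


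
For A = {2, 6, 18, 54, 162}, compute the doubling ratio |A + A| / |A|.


|A| = 5.
Compute A + A by enumerating all 25 pairs.
A + A = {4, 8, 12, 20, 24, 36, 56, 60, 72, 108, 164, 168, 180, 216, 324}, so |A + A| = 15.
K = |A + A| / |A| = 15/5 = 3/1 ≈ 3.0000.
Reference: AP of size 5 gives K = 9/5 ≈ 1.8000; a fully generic set of size 5 gives K ≈ 3.0000.

|A| = 5, |A + A| = 15, K = 15/5 = 3/1.


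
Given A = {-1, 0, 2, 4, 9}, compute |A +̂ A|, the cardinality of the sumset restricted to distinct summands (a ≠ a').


Restricted sumset: A +̂ A = {a + a' : a ∈ A, a' ∈ A, a ≠ a'}.
Equivalently, take A + A and drop any sum 2a that is achievable ONLY as a + a for a ∈ A (i.e. sums representable only with equal summands).
Enumerate pairs (a, a') with a < a' (symmetric, so each unordered pair gives one sum; this covers all a ≠ a'):
  -1 + 0 = -1
  -1 + 2 = 1
  -1 + 4 = 3
  -1 + 9 = 8
  0 + 2 = 2
  0 + 4 = 4
  0 + 9 = 9
  2 + 4 = 6
  2 + 9 = 11
  4 + 9 = 13
Collected distinct sums: {-1, 1, 2, 3, 4, 6, 8, 9, 11, 13}
|A +̂ A| = 10
(Reference bound: |A +̂ A| ≥ 2|A| - 3 for |A| ≥ 2, with |A| = 5 giving ≥ 7.)

|A +̂ A| = 10


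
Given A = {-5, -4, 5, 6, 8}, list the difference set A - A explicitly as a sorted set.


A - A = {a - a' : a, a' ∈ A}.
Compute a - a' for each ordered pair (a, a'):
a = -5: -5--5=0, -5--4=-1, -5-5=-10, -5-6=-11, -5-8=-13
a = -4: -4--5=1, -4--4=0, -4-5=-9, -4-6=-10, -4-8=-12
a = 5: 5--5=10, 5--4=9, 5-5=0, 5-6=-1, 5-8=-3
a = 6: 6--5=11, 6--4=10, 6-5=1, 6-6=0, 6-8=-2
a = 8: 8--5=13, 8--4=12, 8-5=3, 8-6=2, 8-8=0
Collecting distinct values (and noting 0 appears from a-a):
A - A = {-13, -12, -11, -10, -9, -3, -2, -1, 0, 1, 2, 3, 9, 10, 11, 12, 13}
|A - A| = 17

A - A = {-13, -12, -11, -10, -9, -3, -2, -1, 0, 1, 2, 3, 9, 10, 11, 12, 13}


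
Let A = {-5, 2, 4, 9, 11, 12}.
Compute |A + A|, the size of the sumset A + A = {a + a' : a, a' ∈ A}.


A + A = {a + a' : a, a' ∈ A}; |A| = 6.
General bounds: 2|A| - 1 ≤ |A + A| ≤ |A|(|A|+1)/2, i.e. 11 ≤ |A + A| ≤ 21.
Lower bound 2|A|-1 is attained iff A is an arithmetic progression.
Enumerate sums a + a' for a ≤ a' (symmetric, so this suffices):
a = -5: -5+-5=-10, -5+2=-3, -5+4=-1, -5+9=4, -5+11=6, -5+12=7
a = 2: 2+2=4, 2+4=6, 2+9=11, 2+11=13, 2+12=14
a = 4: 4+4=8, 4+9=13, 4+11=15, 4+12=16
a = 9: 9+9=18, 9+11=20, 9+12=21
a = 11: 11+11=22, 11+12=23
a = 12: 12+12=24
Distinct sums: {-10, -3, -1, 4, 6, 7, 8, 11, 13, 14, 15, 16, 18, 20, 21, 22, 23, 24}
|A + A| = 18

|A + A| = 18


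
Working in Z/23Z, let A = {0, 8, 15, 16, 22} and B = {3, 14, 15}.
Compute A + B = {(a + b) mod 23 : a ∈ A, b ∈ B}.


Work in Z/23Z: reduce every sum a + b modulo 23.
Enumerate all 15 pairs:
a = 0: 0+3=3, 0+14=14, 0+15=15
a = 8: 8+3=11, 8+14=22, 8+15=0
a = 15: 15+3=18, 15+14=6, 15+15=7
a = 16: 16+3=19, 16+14=7, 16+15=8
a = 22: 22+3=2, 22+14=13, 22+15=14
Distinct residues collected: {0, 2, 3, 6, 7, 8, 11, 13, 14, 15, 18, 19, 22}
|A + B| = 13 (out of 23 total residues).

A + B = {0, 2, 3, 6, 7, 8, 11, 13, 14, 15, 18, 19, 22}


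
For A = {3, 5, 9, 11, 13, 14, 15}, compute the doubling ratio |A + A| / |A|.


|A| = 7.
Compute A + A by enumerating all 49 pairs.
A + A = {6, 8, 10, 12, 14, 16, 17, 18, 19, 20, 22, 23, 24, 25, 26, 27, 28, 29, 30}, so |A + A| = 19.
K = |A + A| / |A| = 19/7 (already in lowest terms) ≈ 2.7143.
Reference: AP of size 7 gives K = 13/7 ≈ 1.8571; a fully generic set of size 7 gives K ≈ 4.0000.

|A| = 7, |A + A| = 19, K = 19/7.


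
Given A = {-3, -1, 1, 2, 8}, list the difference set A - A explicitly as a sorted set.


A - A = {a - a' : a, a' ∈ A}.
Compute a - a' for each ordered pair (a, a'):
a = -3: -3--3=0, -3--1=-2, -3-1=-4, -3-2=-5, -3-8=-11
a = -1: -1--3=2, -1--1=0, -1-1=-2, -1-2=-3, -1-8=-9
a = 1: 1--3=4, 1--1=2, 1-1=0, 1-2=-1, 1-8=-7
a = 2: 2--3=5, 2--1=3, 2-1=1, 2-2=0, 2-8=-6
a = 8: 8--3=11, 8--1=9, 8-1=7, 8-2=6, 8-8=0
Collecting distinct values (and noting 0 appears from a-a):
A - A = {-11, -9, -7, -6, -5, -4, -3, -2, -1, 0, 1, 2, 3, 4, 5, 6, 7, 9, 11}
|A - A| = 19

A - A = {-11, -9, -7, -6, -5, -4, -3, -2, -1, 0, 1, 2, 3, 4, 5, 6, 7, 9, 11}


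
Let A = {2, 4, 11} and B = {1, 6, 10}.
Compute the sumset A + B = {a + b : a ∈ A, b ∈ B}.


A + B = {a + b : a ∈ A, b ∈ B}.
Enumerate all |A|·|B| = 3·3 = 9 pairs (a, b) and collect distinct sums.
a = 2: 2+1=3, 2+6=8, 2+10=12
a = 4: 4+1=5, 4+6=10, 4+10=14
a = 11: 11+1=12, 11+6=17, 11+10=21
Collecting distinct sums: A + B = {3, 5, 8, 10, 12, 14, 17, 21}
|A + B| = 8

A + B = {3, 5, 8, 10, 12, 14, 17, 21}


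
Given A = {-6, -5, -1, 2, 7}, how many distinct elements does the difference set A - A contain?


A - A = {a - a' : a, a' ∈ A}; |A| = 5.
Bounds: 2|A|-1 ≤ |A - A| ≤ |A|² - |A| + 1, i.e. 9 ≤ |A - A| ≤ 21.
Note: 0 ∈ A - A always (from a - a). The set is symmetric: if d ∈ A - A then -d ∈ A - A.
Enumerate nonzero differences d = a - a' with a > a' (then include -d):
Positive differences: {1, 3, 4, 5, 7, 8, 12, 13}
Full difference set: {0} ∪ (positive diffs) ∪ (negative diffs).
|A - A| = 1 + 2·8 = 17 (matches direct enumeration: 17).

|A - A| = 17


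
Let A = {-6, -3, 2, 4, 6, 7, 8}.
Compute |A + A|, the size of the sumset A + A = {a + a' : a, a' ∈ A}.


A + A = {a + a' : a, a' ∈ A}; |A| = 7.
General bounds: 2|A| - 1 ≤ |A + A| ≤ |A|(|A|+1)/2, i.e. 13 ≤ |A + A| ≤ 28.
Lower bound 2|A|-1 is attained iff A is an arithmetic progression.
Enumerate sums a + a' for a ≤ a' (symmetric, so this suffices):
a = -6: -6+-6=-12, -6+-3=-9, -6+2=-4, -6+4=-2, -6+6=0, -6+7=1, -6+8=2
a = -3: -3+-3=-6, -3+2=-1, -3+4=1, -3+6=3, -3+7=4, -3+8=5
a = 2: 2+2=4, 2+4=6, 2+6=8, 2+7=9, 2+8=10
a = 4: 4+4=8, 4+6=10, 4+7=11, 4+8=12
a = 6: 6+6=12, 6+7=13, 6+8=14
a = 7: 7+7=14, 7+8=15
a = 8: 8+8=16
Distinct sums: {-12, -9, -6, -4, -2, -1, 0, 1, 2, 3, 4, 5, 6, 8, 9, 10, 11, 12, 13, 14, 15, 16}
|A + A| = 22

|A + A| = 22


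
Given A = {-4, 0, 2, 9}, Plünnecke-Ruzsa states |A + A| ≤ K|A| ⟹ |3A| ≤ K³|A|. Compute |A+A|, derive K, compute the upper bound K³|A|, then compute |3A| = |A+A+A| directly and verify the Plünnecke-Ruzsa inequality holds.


|A| = 4.
Step 1: Compute A + A by enumerating all 16 pairs.
A + A = {-8, -4, -2, 0, 2, 4, 5, 9, 11, 18}, so |A + A| = 10.
Step 2: Doubling constant K = |A + A|/|A| = 10/4 = 10/4 ≈ 2.5000.
Step 3: Plünnecke-Ruzsa gives |3A| ≤ K³·|A| = (2.5000)³ · 4 ≈ 62.5000.
Step 4: Compute 3A = A + A + A directly by enumerating all triples (a,b,c) ∈ A³; |3A| = 19.
Step 5: Check 19 ≤ 62.5000? Yes ✓.

K = 10/4, Plünnecke-Ruzsa bound K³|A| ≈ 62.5000, |3A| = 19, inequality holds.


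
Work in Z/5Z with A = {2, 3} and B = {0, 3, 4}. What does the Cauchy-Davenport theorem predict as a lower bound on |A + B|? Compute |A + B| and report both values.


Cauchy-Davenport: |A + B| ≥ min(p, |A| + |B| - 1) for A, B nonempty in Z/pZ.
|A| = 2, |B| = 3, p = 5.
CD lower bound = min(5, 2 + 3 - 1) = min(5, 4) = 4.
Compute A + B mod 5 directly:
a = 2: 2+0=2, 2+3=0, 2+4=1
a = 3: 3+0=3, 3+3=1, 3+4=2
A + B = {0, 1, 2, 3}, so |A + B| = 4.
Verify: 4 ≥ 4? Yes ✓.

CD lower bound = 4, actual |A + B| = 4.


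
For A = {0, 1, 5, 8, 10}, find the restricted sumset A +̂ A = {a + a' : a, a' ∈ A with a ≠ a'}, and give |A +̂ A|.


Restricted sumset: A +̂ A = {a + a' : a ∈ A, a' ∈ A, a ≠ a'}.
Equivalently, take A + A and drop any sum 2a that is achievable ONLY as a + a for a ∈ A (i.e. sums representable only with equal summands).
Enumerate pairs (a, a') with a < a' (symmetric, so each unordered pair gives one sum; this covers all a ≠ a'):
  0 + 1 = 1
  0 + 5 = 5
  0 + 8 = 8
  0 + 10 = 10
  1 + 5 = 6
  1 + 8 = 9
  1 + 10 = 11
  5 + 8 = 13
  5 + 10 = 15
  8 + 10 = 18
Collected distinct sums: {1, 5, 6, 8, 9, 10, 11, 13, 15, 18}
|A +̂ A| = 10
(Reference bound: |A +̂ A| ≥ 2|A| - 3 for |A| ≥ 2, with |A| = 5 giving ≥ 7.)

|A +̂ A| = 10


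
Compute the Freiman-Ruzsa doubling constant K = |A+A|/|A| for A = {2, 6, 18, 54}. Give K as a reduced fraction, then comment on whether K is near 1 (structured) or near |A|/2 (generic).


|A| = 4.
Compute A + A by enumerating all 16 pairs.
A + A = {4, 8, 12, 20, 24, 36, 56, 60, 72, 108}, so |A + A| = 10.
K = |A + A| / |A| = 10/4 = 5/2 ≈ 2.5000.
Reference: AP of size 4 gives K = 7/4 ≈ 1.7500; a fully generic set of size 4 gives K ≈ 2.5000.

|A| = 4, |A + A| = 10, K = 10/4 = 5/2.


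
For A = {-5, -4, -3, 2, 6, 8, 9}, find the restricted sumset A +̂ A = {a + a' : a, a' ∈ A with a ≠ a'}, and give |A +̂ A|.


Restricted sumset: A +̂ A = {a + a' : a ∈ A, a' ∈ A, a ≠ a'}.
Equivalently, take A + A and drop any sum 2a that is achievable ONLY as a + a for a ∈ A (i.e. sums representable only with equal summands).
Enumerate pairs (a, a') with a < a' (symmetric, so each unordered pair gives one sum; this covers all a ≠ a'):
  -5 + -4 = -9
  -5 + -3 = -8
  -5 + 2 = -3
  -5 + 6 = 1
  -5 + 8 = 3
  -5 + 9 = 4
  -4 + -3 = -7
  -4 + 2 = -2
  -4 + 6 = 2
  -4 + 8 = 4
  -4 + 9 = 5
  -3 + 2 = -1
  -3 + 6 = 3
  -3 + 8 = 5
  -3 + 9 = 6
  2 + 6 = 8
  2 + 8 = 10
  2 + 9 = 11
  6 + 8 = 14
  6 + 9 = 15
  8 + 9 = 17
Collected distinct sums: {-9, -8, -7, -3, -2, -1, 1, 2, 3, 4, 5, 6, 8, 10, 11, 14, 15, 17}
|A +̂ A| = 18
(Reference bound: |A +̂ A| ≥ 2|A| - 3 for |A| ≥ 2, with |A| = 7 giving ≥ 11.)

|A +̂ A| = 18


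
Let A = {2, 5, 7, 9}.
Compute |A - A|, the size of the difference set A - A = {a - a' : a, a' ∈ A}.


A - A = {a - a' : a, a' ∈ A}; |A| = 4.
Bounds: 2|A|-1 ≤ |A - A| ≤ |A|² - |A| + 1, i.e. 7 ≤ |A - A| ≤ 13.
Note: 0 ∈ A - A always (from a - a). The set is symmetric: if d ∈ A - A then -d ∈ A - A.
Enumerate nonzero differences d = a - a' with a > a' (then include -d):
Positive differences: {2, 3, 4, 5, 7}
Full difference set: {0} ∪ (positive diffs) ∪ (negative diffs).
|A - A| = 1 + 2·5 = 11 (matches direct enumeration: 11).

|A - A| = 11


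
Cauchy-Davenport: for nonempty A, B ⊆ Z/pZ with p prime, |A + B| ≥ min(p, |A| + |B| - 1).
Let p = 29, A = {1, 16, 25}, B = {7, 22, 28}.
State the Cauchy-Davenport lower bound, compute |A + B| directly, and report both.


Cauchy-Davenport: |A + B| ≥ min(p, |A| + |B| - 1) for A, B nonempty in Z/pZ.
|A| = 3, |B| = 3, p = 29.
CD lower bound = min(29, 3 + 3 - 1) = min(29, 5) = 5.
Compute A + B mod 29 directly:
a = 1: 1+7=8, 1+22=23, 1+28=0
a = 16: 16+7=23, 16+22=9, 16+28=15
a = 25: 25+7=3, 25+22=18, 25+28=24
A + B = {0, 3, 8, 9, 15, 18, 23, 24}, so |A + B| = 8.
Verify: 8 ≥ 5? Yes ✓.

CD lower bound = 5, actual |A + B| = 8.


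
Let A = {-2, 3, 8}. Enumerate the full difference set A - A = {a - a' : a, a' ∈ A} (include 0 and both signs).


A - A = {a - a' : a, a' ∈ A}.
Compute a - a' for each ordered pair (a, a'):
a = -2: -2--2=0, -2-3=-5, -2-8=-10
a = 3: 3--2=5, 3-3=0, 3-8=-5
a = 8: 8--2=10, 8-3=5, 8-8=0
Collecting distinct values (and noting 0 appears from a-a):
A - A = {-10, -5, 0, 5, 10}
|A - A| = 5

A - A = {-10, -5, 0, 5, 10}


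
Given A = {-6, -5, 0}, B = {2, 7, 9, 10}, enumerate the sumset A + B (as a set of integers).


A + B = {a + b : a ∈ A, b ∈ B}.
Enumerate all |A|·|B| = 3·4 = 12 pairs (a, b) and collect distinct sums.
a = -6: -6+2=-4, -6+7=1, -6+9=3, -6+10=4
a = -5: -5+2=-3, -5+7=2, -5+9=4, -5+10=5
a = 0: 0+2=2, 0+7=7, 0+9=9, 0+10=10
Collecting distinct sums: A + B = {-4, -3, 1, 2, 3, 4, 5, 7, 9, 10}
|A + B| = 10

A + B = {-4, -3, 1, 2, 3, 4, 5, 7, 9, 10}


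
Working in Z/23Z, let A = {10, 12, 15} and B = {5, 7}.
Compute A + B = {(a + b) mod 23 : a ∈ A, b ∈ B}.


Work in Z/23Z: reduce every sum a + b modulo 23.
Enumerate all 6 pairs:
a = 10: 10+5=15, 10+7=17
a = 12: 12+5=17, 12+7=19
a = 15: 15+5=20, 15+7=22
Distinct residues collected: {15, 17, 19, 20, 22}
|A + B| = 5 (out of 23 total residues).

A + B = {15, 17, 19, 20, 22}


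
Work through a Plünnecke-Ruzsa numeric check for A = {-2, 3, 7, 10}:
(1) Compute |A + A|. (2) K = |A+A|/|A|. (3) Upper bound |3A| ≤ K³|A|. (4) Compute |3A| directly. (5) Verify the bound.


|A| = 4.
Step 1: Compute A + A by enumerating all 16 pairs.
A + A = {-4, 1, 5, 6, 8, 10, 13, 14, 17, 20}, so |A + A| = 10.
Step 2: Doubling constant K = |A + A|/|A| = 10/4 = 10/4 ≈ 2.5000.
Step 3: Plünnecke-Ruzsa gives |3A| ≤ K³·|A| = (2.5000)³ · 4 ≈ 62.5000.
Step 4: Compute 3A = A + A + A directly by enumerating all triples (a,b,c) ∈ A³; |3A| = 20.
Step 5: Check 20 ≤ 62.5000? Yes ✓.

K = 10/4, Plünnecke-Ruzsa bound K³|A| ≈ 62.5000, |3A| = 20, inequality holds.


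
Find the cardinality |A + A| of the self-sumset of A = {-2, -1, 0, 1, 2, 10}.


A + A = {a + a' : a, a' ∈ A}; |A| = 6.
General bounds: 2|A| - 1 ≤ |A + A| ≤ |A|(|A|+1)/2, i.e. 11 ≤ |A + A| ≤ 21.
Lower bound 2|A|-1 is attained iff A is an arithmetic progression.
Enumerate sums a + a' for a ≤ a' (symmetric, so this suffices):
a = -2: -2+-2=-4, -2+-1=-3, -2+0=-2, -2+1=-1, -2+2=0, -2+10=8
a = -1: -1+-1=-2, -1+0=-1, -1+1=0, -1+2=1, -1+10=9
a = 0: 0+0=0, 0+1=1, 0+2=2, 0+10=10
a = 1: 1+1=2, 1+2=3, 1+10=11
a = 2: 2+2=4, 2+10=12
a = 10: 10+10=20
Distinct sums: {-4, -3, -2, -1, 0, 1, 2, 3, 4, 8, 9, 10, 11, 12, 20}
|A + A| = 15

|A + A| = 15


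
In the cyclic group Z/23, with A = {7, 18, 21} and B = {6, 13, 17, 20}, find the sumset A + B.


Work in Z/23Z: reduce every sum a + b modulo 23.
Enumerate all 12 pairs:
a = 7: 7+6=13, 7+13=20, 7+17=1, 7+20=4
a = 18: 18+6=1, 18+13=8, 18+17=12, 18+20=15
a = 21: 21+6=4, 21+13=11, 21+17=15, 21+20=18
Distinct residues collected: {1, 4, 8, 11, 12, 13, 15, 18, 20}
|A + B| = 9 (out of 23 total residues).

A + B = {1, 4, 8, 11, 12, 13, 15, 18, 20}


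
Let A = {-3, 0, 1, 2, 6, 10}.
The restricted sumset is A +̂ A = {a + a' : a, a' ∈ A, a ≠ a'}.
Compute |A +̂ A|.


Restricted sumset: A +̂ A = {a + a' : a ∈ A, a' ∈ A, a ≠ a'}.
Equivalently, take A + A and drop any sum 2a that is achievable ONLY as a + a for a ∈ A (i.e. sums representable only with equal summands).
Enumerate pairs (a, a') with a < a' (symmetric, so each unordered pair gives one sum; this covers all a ≠ a'):
  -3 + 0 = -3
  -3 + 1 = -2
  -3 + 2 = -1
  -3 + 6 = 3
  -3 + 10 = 7
  0 + 1 = 1
  0 + 2 = 2
  0 + 6 = 6
  0 + 10 = 10
  1 + 2 = 3
  1 + 6 = 7
  1 + 10 = 11
  2 + 6 = 8
  2 + 10 = 12
  6 + 10 = 16
Collected distinct sums: {-3, -2, -1, 1, 2, 3, 6, 7, 8, 10, 11, 12, 16}
|A +̂ A| = 13
(Reference bound: |A +̂ A| ≥ 2|A| - 3 for |A| ≥ 2, with |A| = 6 giving ≥ 9.)

|A +̂ A| = 13


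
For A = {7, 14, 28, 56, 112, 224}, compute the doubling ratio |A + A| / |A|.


|A| = 6.
Compute A + A by enumerating all 36 pairs.
A + A = {14, 21, 28, 35, 42, 56, 63, 70, 84, 112, 119, 126, 140, 168, 224, 231, 238, 252, 280, 336, 448}, so |A + A| = 21.
K = |A + A| / |A| = 21/6 = 7/2 ≈ 3.5000.
Reference: AP of size 6 gives K = 11/6 ≈ 1.8333; a fully generic set of size 6 gives K ≈ 3.5000.

|A| = 6, |A + A| = 21, K = 21/6 = 7/2.


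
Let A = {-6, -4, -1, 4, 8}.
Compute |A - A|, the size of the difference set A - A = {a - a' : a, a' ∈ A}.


A - A = {a - a' : a, a' ∈ A}; |A| = 5.
Bounds: 2|A|-1 ≤ |A - A| ≤ |A|² - |A| + 1, i.e. 9 ≤ |A - A| ≤ 21.
Note: 0 ∈ A - A always (from a - a). The set is symmetric: if d ∈ A - A then -d ∈ A - A.
Enumerate nonzero differences d = a - a' with a > a' (then include -d):
Positive differences: {2, 3, 4, 5, 8, 9, 10, 12, 14}
Full difference set: {0} ∪ (positive diffs) ∪ (negative diffs).
|A - A| = 1 + 2·9 = 19 (matches direct enumeration: 19).

|A - A| = 19


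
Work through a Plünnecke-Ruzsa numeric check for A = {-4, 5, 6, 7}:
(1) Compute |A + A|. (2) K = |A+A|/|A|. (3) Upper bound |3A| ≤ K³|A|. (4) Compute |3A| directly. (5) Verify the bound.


|A| = 4.
Step 1: Compute A + A by enumerating all 16 pairs.
A + A = {-8, 1, 2, 3, 10, 11, 12, 13, 14}, so |A + A| = 9.
Step 2: Doubling constant K = |A + A|/|A| = 9/4 = 9/4 ≈ 2.2500.
Step 3: Plünnecke-Ruzsa gives |3A| ≤ K³·|A| = (2.2500)³ · 4 ≈ 45.5625.
Step 4: Compute 3A = A + A + A directly by enumerating all triples (a,b,c) ∈ A³; |3A| = 16.
Step 5: Check 16 ≤ 45.5625? Yes ✓.

K = 9/4, Plünnecke-Ruzsa bound K³|A| ≈ 45.5625, |3A| = 16, inequality holds.


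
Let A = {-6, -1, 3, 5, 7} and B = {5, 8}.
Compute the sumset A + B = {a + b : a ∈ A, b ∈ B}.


A + B = {a + b : a ∈ A, b ∈ B}.
Enumerate all |A|·|B| = 5·2 = 10 pairs (a, b) and collect distinct sums.
a = -6: -6+5=-1, -6+8=2
a = -1: -1+5=4, -1+8=7
a = 3: 3+5=8, 3+8=11
a = 5: 5+5=10, 5+8=13
a = 7: 7+5=12, 7+8=15
Collecting distinct sums: A + B = {-1, 2, 4, 7, 8, 10, 11, 12, 13, 15}
|A + B| = 10

A + B = {-1, 2, 4, 7, 8, 10, 11, 12, 13, 15}


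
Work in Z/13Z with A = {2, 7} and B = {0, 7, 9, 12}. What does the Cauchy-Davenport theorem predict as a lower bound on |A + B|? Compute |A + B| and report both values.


Cauchy-Davenport: |A + B| ≥ min(p, |A| + |B| - 1) for A, B nonempty in Z/pZ.
|A| = 2, |B| = 4, p = 13.
CD lower bound = min(13, 2 + 4 - 1) = min(13, 5) = 5.
Compute A + B mod 13 directly:
a = 2: 2+0=2, 2+7=9, 2+9=11, 2+12=1
a = 7: 7+0=7, 7+7=1, 7+9=3, 7+12=6
A + B = {1, 2, 3, 6, 7, 9, 11}, so |A + B| = 7.
Verify: 7 ≥ 5? Yes ✓.

CD lower bound = 5, actual |A + B| = 7.


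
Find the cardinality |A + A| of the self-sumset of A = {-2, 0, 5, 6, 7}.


A + A = {a + a' : a, a' ∈ A}; |A| = 5.
General bounds: 2|A| - 1 ≤ |A + A| ≤ |A|(|A|+1)/2, i.e. 9 ≤ |A + A| ≤ 15.
Lower bound 2|A|-1 is attained iff A is an arithmetic progression.
Enumerate sums a + a' for a ≤ a' (symmetric, so this suffices):
a = -2: -2+-2=-4, -2+0=-2, -2+5=3, -2+6=4, -2+7=5
a = 0: 0+0=0, 0+5=5, 0+6=6, 0+7=7
a = 5: 5+5=10, 5+6=11, 5+7=12
a = 6: 6+6=12, 6+7=13
a = 7: 7+7=14
Distinct sums: {-4, -2, 0, 3, 4, 5, 6, 7, 10, 11, 12, 13, 14}
|A + A| = 13

|A + A| = 13


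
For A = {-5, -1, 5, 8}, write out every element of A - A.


A - A = {a - a' : a, a' ∈ A}.
Compute a - a' for each ordered pair (a, a'):
a = -5: -5--5=0, -5--1=-4, -5-5=-10, -5-8=-13
a = -1: -1--5=4, -1--1=0, -1-5=-6, -1-8=-9
a = 5: 5--5=10, 5--1=6, 5-5=0, 5-8=-3
a = 8: 8--5=13, 8--1=9, 8-5=3, 8-8=0
Collecting distinct values (and noting 0 appears from a-a):
A - A = {-13, -10, -9, -6, -4, -3, 0, 3, 4, 6, 9, 10, 13}
|A - A| = 13

A - A = {-13, -10, -9, -6, -4, -3, 0, 3, 4, 6, 9, 10, 13}


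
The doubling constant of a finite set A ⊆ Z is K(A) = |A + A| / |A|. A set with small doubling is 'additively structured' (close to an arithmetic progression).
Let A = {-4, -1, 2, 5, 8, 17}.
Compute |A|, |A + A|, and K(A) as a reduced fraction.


|A| = 6.
Compute A + A by enumerating all 36 pairs.
A + A = {-8, -5, -2, 1, 4, 7, 10, 13, 16, 19, 22, 25, 34}, so |A + A| = 13.
K = |A + A| / |A| = 13/6 (already in lowest terms) ≈ 2.1667.
Reference: AP of size 6 gives K = 11/6 ≈ 1.8333; a fully generic set of size 6 gives K ≈ 3.5000.

|A| = 6, |A + A| = 13, K = 13/6.


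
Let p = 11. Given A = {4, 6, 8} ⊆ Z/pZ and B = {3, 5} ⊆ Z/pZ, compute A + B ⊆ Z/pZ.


Work in Z/11Z: reduce every sum a + b modulo 11.
Enumerate all 6 pairs:
a = 4: 4+3=7, 4+5=9
a = 6: 6+3=9, 6+5=0
a = 8: 8+3=0, 8+5=2
Distinct residues collected: {0, 2, 7, 9}
|A + B| = 4 (out of 11 total residues).

A + B = {0, 2, 7, 9}


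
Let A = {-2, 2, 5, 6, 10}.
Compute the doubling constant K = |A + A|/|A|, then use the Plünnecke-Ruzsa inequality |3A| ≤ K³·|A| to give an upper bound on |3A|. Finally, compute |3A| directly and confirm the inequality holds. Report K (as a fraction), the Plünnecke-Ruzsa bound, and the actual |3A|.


|A| = 5.
Step 1: Compute A + A by enumerating all 25 pairs.
A + A = {-4, 0, 3, 4, 7, 8, 10, 11, 12, 15, 16, 20}, so |A + A| = 12.
Step 2: Doubling constant K = |A + A|/|A| = 12/5 = 12/5 ≈ 2.4000.
Step 3: Plünnecke-Ruzsa gives |3A| ≤ K³·|A| = (2.4000)³ · 5 ≈ 69.1200.
Step 4: Compute 3A = A + A + A directly by enumerating all triples (a,b,c) ∈ A³; |3A| = 22.
Step 5: Check 22 ≤ 69.1200? Yes ✓.

K = 12/5, Plünnecke-Ruzsa bound K³|A| ≈ 69.1200, |3A| = 22, inequality holds.


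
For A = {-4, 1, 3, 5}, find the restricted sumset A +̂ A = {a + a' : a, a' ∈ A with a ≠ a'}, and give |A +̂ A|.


Restricted sumset: A +̂ A = {a + a' : a ∈ A, a' ∈ A, a ≠ a'}.
Equivalently, take A + A and drop any sum 2a that is achievable ONLY as a + a for a ∈ A (i.e. sums representable only with equal summands).
Enumerate pairs (a, a') with a < a' (symmetric, so each unordered pair gives one sum; this covers all a ≠ a'):
  -4 + 1 = -3
  -4 + 3 = -1
  -4 + 5 = 1
  1 + 3 = 4
  1 + 5 = 6
  3 + 5 = 8
Collected distinct sums: {-3, -1, 1, 4, 6, 8}
|A +̂ A| = 6
(Reference bound: |A +̂ A| ≥ 2|A| - 3 for |A| ≥ 2, with |A| = 4 giving ≥ 5.)

|A +̂ A| = 6


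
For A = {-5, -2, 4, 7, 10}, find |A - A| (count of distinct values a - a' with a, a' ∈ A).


A - A = {a - a' : a, a' ∈ A}; |A| = 5.
Bounds: 2|A|-1 ≤ |A - A| ≤ |A|² - |A| + 1, i.e. 9 ≤ |A - A| ≤ 21.
Note: 0 ∈ A - A always (from a - a). The set is symmetric: if d ∈ A - A then -d ∈ A - A.
Enumerate nonzero differences d = a - a' with a > a' (then include -d):
Positive differences: {3, 6, 9, 12, 15}
Full difference set: {0} ∪ (positive diffs) ∪ (negative diffs).
|A - A| = 1 + 2·5 = 11 (matches direct enumeration: 11).

|A - A| = 11


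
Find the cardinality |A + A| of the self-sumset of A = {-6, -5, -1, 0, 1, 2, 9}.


A + A = {a + a' : a, a' ∈ A}; |A| = 7.
General bounds: 2|A| - 1 ≤ |A + A| ≤ |A|(|A|+1)/2, i.e. 13 ≤ |A + A| ≤ 28.
Lower bound 2|A|-1 is attained iff A is an arithmetic progression.
Enumerate sums a + a' for a ≤ a' (symmetric, so this suffices):
a = -6: -6+-6=-12, -6+-5=-11, -6+-1=-7, -6+0=-6, -6+1=-5, -6+2=-4, -6+9=3
a = -5: -5+-5=-10, -5+-1=-6, -5+0=-5, -5+1=-4, -5+2=-3, -5+9=4
a = -1: -1+-1=-2, -1+0=-1, -1+1=0, -1+2=1, -1+9=8
a = 0: 0+0=0, 0+1=1, 0+2=2, 0+9=9
a = 1: 1+1=2, 1+2=3, 1+9=10
a = 2: 2+2=4, 2+9=11
a = 9: 9+9=18
Distinct sums: {-12, -11, -10, -7, -6, -5, -4, -3, -2, -1, 0, 1, 2, 3, 4, 8, 9, 10, 11, 18}
|A + A| = 20

|A + A| = 20


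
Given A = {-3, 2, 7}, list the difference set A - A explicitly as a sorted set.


A - A = {a - a' : a, a' ∈ A}.
Compute a - a' for each ordered pair (a, a'):
a = -3: -3--3=0, -3-2=-5, -3-7=-10
a = 2: 2--3=5, 2-2=0, 2-7=-5
a = 7: 7--3=10, 7-2=5, 7-7=0
Collecting distinct values (and noting 0 appears from a-a):
A - A = {-10, -5, 0, 5, 10}
|A - A| = 5

A - A = {-10, -5, 0, 5, 10}


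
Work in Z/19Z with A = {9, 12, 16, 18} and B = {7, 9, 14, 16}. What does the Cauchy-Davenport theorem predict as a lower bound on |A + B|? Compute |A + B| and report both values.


Cauchy-Davenport: |A + B| ≥ min(p, |A| + |B| - 1) for A, B nonempty in Z/pZ.
|A| = 4, |B| = 4, p = 19.
CD lower bound = min(19, 4 + 4 - 1) = min(19, 7) = 7.
Compute A + B mod 19 directly:
a = 9: 9+7=16, 9+9=18, 9+14=4, 9+16=6
a = 12: 12+7=0, 12+9=2, 12+14=7, 12+16=9
a = 16: 16+7=4, 16+9=6, 16+14=11, 16+16=13
a = 18: 18+7=6, 18+9=8, 18+14=13, 18+16=15
A + B = {0, 2, 4, 6, 7, 8, 9, 11, 13, 15, 16, 18}, so |A + B| = 12.
Verify: 12 ≥ 7? Yes ✓.

CD lower bound = 7, actual |A + B| = 12.


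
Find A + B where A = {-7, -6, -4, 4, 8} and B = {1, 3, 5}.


A + B = {a + b : a ∈ A, b ∈ B}.
Enumerate all |A|·|B| = 5·3 = 15 pairs (a, b) and collect distinct sums.
a = -7: -7+1=-6, -7+3=-4, -7+5=-2
a = -6: -6+1=-5, -6+3=-3, -6+5=-1
a = -4: -4+1=-3, -4+3=-1, -4+5=1
a = 4: 4+1=5, 4+3=7, 4+5=9
a = 8: 8+1=9, 8+3=11, 8+5=13
Collecting distinct sums: A + B = {-6, -5, -4, -3, -2, -1, 1, 5, 7, 9, 11, 13}
|A + B| = 12

A + B = {-6, -5, -4, -3, -2, -1, 1, 5, 7, 9, 11, 13}


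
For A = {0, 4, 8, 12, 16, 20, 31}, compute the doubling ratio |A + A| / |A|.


|A| = 7.
Compute A + A by enumerating all 49 pairs.
A + A = {0, 4, 8, 12, 16, 20, 24, 28, 31, 32, 35, 36, 39, 40, 43, 47, 51, 62}, so |A + A| = 18.
K = |A + A| / |A| = 18/7 (already in lowest terms) ≈ 2.5714.
Reference: AP of size 7 gives K = 13/7 ≈ 1.8571; a fully generic set of size 7 gives K ≈ 4.0000.

|A| = 7, |A + A| = 18, K = 18/7.


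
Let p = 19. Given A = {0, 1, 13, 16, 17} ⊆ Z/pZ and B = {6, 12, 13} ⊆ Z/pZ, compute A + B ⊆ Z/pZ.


Work in Z/19Z: reduce every sum a + b modulo 19.
Enumerate all 15 pairs:
a = 0: 0+6=6, 0+12=12, 0+13=13
a = 1: 1+6=7, 1+12=13, 1+13=14
a = 13: 13+6=0, 13+12=6, 13+13=7
a = 16: 16+6=3, 16+12=9, 16+13=10
a = 17: 17+6=4, 17+12=10, 17+13=11
Distinct residues collected: {0, 3, 4, 6, 7, 9, 10, 11, 12, 13, 14}
|A + B| = 11 (out of 19 total residues).

A + B = {0, 3, 4, 6, 7, 9, 10, 11, 12, 13, 14}


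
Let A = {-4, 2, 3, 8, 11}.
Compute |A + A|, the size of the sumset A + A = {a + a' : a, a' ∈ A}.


A + A = {a + a' : a, a' ∈ A}; |A| = 5.
General bounds: 2|A| - 1 ≤ |A + A| ≤ |A|(|A|+1)/2, i.e. 9 ≤ |A + A| ≤ 15.
Lower bound 2|A|-1 is attained iff A is an arithmetic progression.
Enumerate sums a + a' for a ≤ a' (symmetric, so this suffices):
a = -4: -4+-4=-8, -4+2=-2, -4+3=-1, -4+8=4, -4+11=7
a = 2: 2+2=4, 2+3=5, 2+8=10, 2+11=13
a = 3: 3+3=6, 3+8=11, 3+11=14
a = 8: 8+8=16, 8+11=19
a = 11: 11+11=22
Distinct sums: {-8, -2, -1, 4, 5, 6, 7, 10, 11, 13, 14, 16, 19, 22}
|A + A| = 14

|A + A| = 14


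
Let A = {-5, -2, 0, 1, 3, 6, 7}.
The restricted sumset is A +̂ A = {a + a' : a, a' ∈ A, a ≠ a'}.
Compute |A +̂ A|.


Restricted sumset: A +̂ A = {a + a' : a ∈ A, a' ∈ A, a ≠ a'}.
Equivalently, take A + A and drop any sum 2a that is achievable ONLY as a + a for a ∈ A (i.e. sums representable only with equal summands).
Enumerate pairs (a, a') with a < a' (symmetric, so each unordered pair gives one sum; this covers all a ≠ a'):
  -5 + -2 = -7
  -5 + 0 = -5
  -5 + 1 = -4
  -5 + 3 = -2
  -5 + 6 = 1
  -5 + 7 = 2
  -2 + 0 = -2
  -2 + 1 = -1
  -2 + 3 = 1
  -2 + 6 = 4
  -2 + 7 = 5
  0 + 1 = 1
  0 + 3 = 3
  0 + 6 = 6
  0 + 7 = 7
  1 + 3 = 4
  1 + 6 = 7
  1 + 7 = 8
  3 + 6 = 9
  3 + 7 = 10
  6 + 7 = 13
Collected distinct sums: {-7, -5, -4, -2, -1, 1, 2, 3, 4, 5, 6, 7, 8, 9, 10, 13}
|A +̂ A| = 16
(Reference bound: |A +̂ A| ≥ 2|A| - 3 for |A| ≥ 2, with |A| = 7 giving ≥ 11.)

|A +̂ A| = 16


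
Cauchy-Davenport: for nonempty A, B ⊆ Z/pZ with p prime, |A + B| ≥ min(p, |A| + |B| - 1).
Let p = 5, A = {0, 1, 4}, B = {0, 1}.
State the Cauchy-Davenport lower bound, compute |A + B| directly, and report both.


Cauchy-Davenport: |A + B| ≥ min(p, |A| + |B| - 1) for A, B nonempty in Z/pZ.
|A| = 3, |B| = 2, p = 5.
CD lower bound = min(5, 3 + 2 - 1) = min(5, 4) = 4.
Compute A + B mod 5 directly:
a = 0: 0+0=0, 0+1=1
a = 1: 1+0=1, 1+1=2
a = 4: 4+0=4, 4+1=0
A + B = {0, 1, 2, 4}, so |A + B| = 4.
Verify: 4 ≥ 4? Yes ✓.

CD lower bound = 4, actual |A + B| = 4.


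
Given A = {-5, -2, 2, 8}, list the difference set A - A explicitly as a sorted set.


A - A = {a - a' : a, a' ∈ A}.
Compute a - a' for each ordered pair (a, a'):
a = -5: -5--5=0, -5--2=-3, -5-2=-7, -5-8=-13
a = -2: -2--5=3, -2--2=0, -2-2=-4, -2-8=-10
a = 2: 2--5=7, 2--2=4, 2-2=0, 2-8=-6
a = 8: 8--5=13, 8--2=10, 8-2=6, 8-8=0
Collecting distinct values (and noting 0 appears from a-a):
A - A = {-13, -10, -7, -6, -4, -3, 0, 3, 4, 6, 7, 10, 13}
|A - A| = 13

A - A = {-13, -10, -7, -6, -4, -3, 0, 3, 4, 6, 7, 10, 13}


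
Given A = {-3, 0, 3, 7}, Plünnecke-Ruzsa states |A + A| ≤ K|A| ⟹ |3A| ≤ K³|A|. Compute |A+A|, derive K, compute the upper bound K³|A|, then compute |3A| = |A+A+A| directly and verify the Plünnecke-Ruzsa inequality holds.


|A| = 4.
Step 1: Compute A + A by enumerating all 16 pairs.
A + A = {-6, -3, 0, 3, 4, 6, 7, 10, 14}, so |A + A| = 9.
Step 2: Doubling constant K = |A + A|/|A| = 9/4 = 9/4 ≈ 2.2500.
Step 3: Plünnecke-Ruzsa gives |3A| ≤ K³·|A| = (2.2500)³ · 4 ≈ 45.5625.
Step 4: Compute 3A = A + A + A directly by enumerating all triples (a,b,c) ∈ A³; |3A| = 16.
Step 5: Check 16 ≤ 45.5625? Yes ✓.

K = 9/4, Plünnecke-Ruzsa bound K³|A| ≈ 45.5625, |3A| = 16, inequality holds.


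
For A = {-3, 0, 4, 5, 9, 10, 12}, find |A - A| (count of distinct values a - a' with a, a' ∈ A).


A - A = {a - a' : a, a' ∈ A}; |A| = 7.
Bounds: 2|A|-1 ≤ |A - A| ≤ |A|² - |A| + 1, i.e. 13 ≤ |A - A| ≤ 43.
Note: 0 ∈ A - A always (from a - a). The set is symmetric: if d ∈ A - A then -d ∈ A - A.
Enumerate nonzero differences d = a - a' with a > a' (then include -d):
Positive differences: {1, 2, 3, 4, 5, 6, 7, 8, 9, 10, 12, 13, 15}
Full difference set: {0} ∪ (positive diffs) ∪ (negative diffs).
|A - A| = 1 + 2·13 = 27 (matches direct enumeration: 27).

|A - A| = 27


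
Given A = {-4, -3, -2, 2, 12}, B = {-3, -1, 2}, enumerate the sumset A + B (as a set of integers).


A + B = {a + b : a ∈ A, b ∈ B}.
Enumerate all |A|·|B| = 5·3 = 15 pairs (a, b) and collect distinct sums.
a = -4: -4+-3=-7, -4+-1=-5, -4+2=-2
a = -3: -3+-3=-6, -3+-1=-4, -3+2=-1
a = -2: -2+-3=-5, -2+-1=-3, -2+2=0
a = 2: 2+-3=-1, 2+-1=1, 2+2=4
a = 12: 12+-3=9, 12+-1=11, 12+2=14
Collecting distinct sums: A + B = {-7, -6, -5, -4, -3, -2, -1, 0, 1, 4, 9, 11, 14}
|A + B| = 13

A + B = {-7, -6, -5, -4, -3, -2, -1, 0, 1, 4, 9, 11, 14}


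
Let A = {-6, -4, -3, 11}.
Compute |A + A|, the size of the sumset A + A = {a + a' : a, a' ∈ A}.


A + A = {a + a' : a, a' ∈ A}; |A| = 4.
General bounds: 2|A| - 1 ≤ |A + A| ≤ |A|(|A|+1)/2, i.e. 7 ≤ |A + A| ≤ 10.
Lower bound 2|A|-1 is attained iff A is an arithmetic progression.
Enumerate sums a + a' for a ≤ a' (symmetric, so this suffices):
a = -6: -6+-6=-12, -6+-4=-10, -6+-3=-9, -6+11=5
a = -4: -4+-4=-8, -4+-3=-7, -4+11=7
a = -3: -3+-3=-6, -3+11=8
a = 11: 11+11=22
Distinct sums: {-12, -10, -9, -8, -7, -6, 5, 7, 8, 22}
|A + A| = 10

|A + A| = 10


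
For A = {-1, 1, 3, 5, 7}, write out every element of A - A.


A - A = {a - a' : a, a' ∈ A}.
Compute a - a' for each ordered pair (a, a'):
a = -1: -1--1=0, -1-1=-2, -1-3=-4, -1-5=-6, -1-7=-8
a = 1: 1--1=2, 1-1=0, 1-3=-2, 1-5=-4, 1-7=-6
a = 3: 3--1=4, 3-1=2, 3-3=0, 3-5=-2, 3-7=-4
a = 5: 5--1=6, 5-1=4, 5-3=2, 5-5=0, 5-7=-2
a = 7: 7--1=8, 7-1=6, 7-3=4, 7-5=2, 7-7=0
Collecting distinct values (and noting 0 appears from a-a):
A - A = {-8, -6, -4, -2, 0, 2, 4, 6, 8}
|A - A| = 9

A - A = {-8, -6, -4, -2, 0, 2, 4, 6, 8}


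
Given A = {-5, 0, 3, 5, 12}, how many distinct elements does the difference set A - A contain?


A - A = {a - a' : a, a' ∈ A}; |A| = 5.
Bounds: 2|A|-1 ≤ |A - A| ≤ |A|² - |A| + 1, i.e. 9 ≤ |A - A| ≤ 21.
Note: 0 ∈ A - A always (from a - a). The set is symmetric: if d ∈ A - A then -d ∈ A - A.
Enumerate nonzero differences d = a - a' with a > a' (then include -d):
Positive differences: {2, 3, 5, 7, 8, 9, 10, 12, 17}
Full difference set: {0} ∪ (positive diffs) ∪ (negative diffs).
|A - A| = 1 + 2·9 = 19 (matches direct enumeration: 19).

|A - A| = 19


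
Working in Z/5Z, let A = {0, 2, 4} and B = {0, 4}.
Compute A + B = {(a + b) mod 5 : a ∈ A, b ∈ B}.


Work in Z/5Z: reduce every sum a + b modulo 5.
Enumerate all 6 pairs:
a = 0: 0+0=0, 0+4=4
a = 2: 2+0=2, 2+4=1
a = 4: 4+0=4, 4+4=3
Distinct residues collected: {0, 1, 2, 3, 4}
|A + B| = 5 (out of 5 total residues).

A + B = {0, 1, 2, 3, 4}


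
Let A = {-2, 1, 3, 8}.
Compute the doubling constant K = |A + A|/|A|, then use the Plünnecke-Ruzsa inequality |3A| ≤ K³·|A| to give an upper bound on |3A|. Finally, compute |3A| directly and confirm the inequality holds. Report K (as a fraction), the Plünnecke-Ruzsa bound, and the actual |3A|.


|A| = 4.
Step 1: Compute A + A by enumerating all 16 pairs.
A + A = {-4, -1, 1, 2, 4, 6, 9, 11, 16}, so |A + A| = 9.
Step 2: Doubling constant K = |A + A|/|A| = 9/4 = 9/4 ≈ 2.2500.
Step 3: Plünnecke-Ruzsa gives |3A| ≤ K³·|A| = (2.2500)³ · 4 ≈ 45.5625.
Step 4: Compute 3A = A + A + A directly by enumerating all triples (a,b,c) ∈ A³; |3A| = 16.
Step 5: Check 16 ≤ 45.5625? Yes ✓.

K = 9/4, Plünnecke-Ruzsa bound K³|A| ≈ 45.5625, |3A| = 16, inequality holds.


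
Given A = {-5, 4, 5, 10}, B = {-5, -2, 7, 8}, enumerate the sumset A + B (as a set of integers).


A + B = {a + b : a ∈ A, b ∈ B}.
Enumerate all |A|·|B| = 4·4 = 16 pairs (a, b) and collect distinct sums.
a = -5: -5+-5=-10, -5+-2=-7, -5+7=2, -5+8=3
a = 4: 4+-5=-1, 4+-2=2, 4+7=11, 4+8=12
a = 5: 5+-5=0, 5+-2=3, 5+7=12, 5+8=13
a = 10: 10+-5=5, 10+-2=8, 10+7=17, 10+8=18
Collecting distinct sums: A + B = {-10, -7, -1, 0, 2, 3, 5, 8, 11, 12, 13, 17, 18}
|A + B| = 13

A + B = {-10, -7, -1, 0, 2, 3, 5, 8, 11, 12, 13, 17, 18}


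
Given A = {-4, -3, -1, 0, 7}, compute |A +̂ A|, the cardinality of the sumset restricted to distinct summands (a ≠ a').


Restricted sumset: A +̂ A = {a + a' : a ∈ A, a' ∈ A, a ≠ a'}.
Equivalently, take A + A and drop any sum 2a that is achievable ONLY as a + a for a ∈ A (i.e. sums representable only with equal summands).
Enumerate pairs (a, a') with a < a' (symmetric, so each unordered pair gives one sum; this covers all a ≠ a'):
  -4 + -3 = -7
  -4 + -1 = -5
  -4 + 0 = -4
  -4 + 7 = 3
  -3 + -1 = -4
  -3 + 0 = -3
  -3 + 7 = 4
  -1 + 0 = -1
  -1 + 7 = 6
  0 + 7 = 7
Collected distinct sums: {-7, -5, -4, -3, -1, 3, 4, 6, 7}
|A +̂ A| = 9
(Reference bound: |A +̂ A| ≥ 2|A| - 3 for |A| ≥ 2, with |A| = 5 giving ≥ 7.)

|A +̂ A| = 9
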